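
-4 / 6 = -2 / 3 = -0.67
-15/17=-0.88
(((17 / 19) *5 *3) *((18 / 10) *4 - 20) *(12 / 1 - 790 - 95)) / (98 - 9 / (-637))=1530.11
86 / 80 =43 / 40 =1.08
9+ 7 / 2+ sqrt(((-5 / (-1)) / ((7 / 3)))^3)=15* sqrt(105) / 49+ 25 / 2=15.64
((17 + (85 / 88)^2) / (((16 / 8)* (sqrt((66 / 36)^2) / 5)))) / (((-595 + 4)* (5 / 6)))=-416619 / 8390624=-0.05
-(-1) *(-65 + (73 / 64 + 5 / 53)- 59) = -416419 / 3392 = -122.77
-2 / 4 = -1 / 2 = -0.50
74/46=37/23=1.61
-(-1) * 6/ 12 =1/ 2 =0.50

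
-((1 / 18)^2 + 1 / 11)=-335 / 3564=-0.09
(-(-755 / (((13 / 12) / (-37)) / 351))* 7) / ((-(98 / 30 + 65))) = 237587175 / 256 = 928074.90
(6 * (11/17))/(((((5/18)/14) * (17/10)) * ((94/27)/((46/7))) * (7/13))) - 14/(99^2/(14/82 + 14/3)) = 46246561449878/114622332363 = 403.47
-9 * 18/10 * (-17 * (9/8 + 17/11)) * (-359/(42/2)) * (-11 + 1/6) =167801985/1232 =136202.91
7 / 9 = 0.78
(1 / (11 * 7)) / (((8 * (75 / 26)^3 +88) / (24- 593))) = -1250093 / 47371247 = -0.03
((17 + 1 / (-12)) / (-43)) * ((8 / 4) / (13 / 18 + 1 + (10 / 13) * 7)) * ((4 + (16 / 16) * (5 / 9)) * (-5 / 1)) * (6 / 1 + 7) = 7032935 / 214527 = 32.78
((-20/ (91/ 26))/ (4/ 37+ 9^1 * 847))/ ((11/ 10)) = -2960/ 4343647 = -0.00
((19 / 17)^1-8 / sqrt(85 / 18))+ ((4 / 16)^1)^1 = 93 / 68-24 * sqrt(170) / 85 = -2.31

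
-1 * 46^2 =-2116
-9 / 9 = -1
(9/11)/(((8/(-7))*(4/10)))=-315/176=-1.79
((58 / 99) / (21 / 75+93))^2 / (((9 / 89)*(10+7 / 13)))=608148125 / 16429735302948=0.00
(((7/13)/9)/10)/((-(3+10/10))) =-0.00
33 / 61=0.54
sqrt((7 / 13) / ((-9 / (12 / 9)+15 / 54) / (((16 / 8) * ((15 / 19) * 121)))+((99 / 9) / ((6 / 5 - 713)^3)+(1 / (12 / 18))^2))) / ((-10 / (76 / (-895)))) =8925972 * sqrt(126846254947582717864590) / 759492354581186077475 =0.00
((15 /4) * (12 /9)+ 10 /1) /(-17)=-0.88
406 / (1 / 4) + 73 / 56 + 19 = 92081 / 56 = 1644.30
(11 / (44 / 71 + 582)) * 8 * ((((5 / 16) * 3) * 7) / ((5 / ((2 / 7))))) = 2343 / 41366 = 0.06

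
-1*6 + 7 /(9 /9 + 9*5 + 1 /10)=-2696 /461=-5.85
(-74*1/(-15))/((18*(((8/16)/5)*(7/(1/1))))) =74/189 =0.39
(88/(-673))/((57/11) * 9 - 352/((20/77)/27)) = 4840/1352667411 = 0.00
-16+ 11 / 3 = -37 / 3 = -12.33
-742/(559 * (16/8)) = -371/559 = -0.66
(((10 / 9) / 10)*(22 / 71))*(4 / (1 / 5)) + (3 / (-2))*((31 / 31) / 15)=3761 / 6390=0.59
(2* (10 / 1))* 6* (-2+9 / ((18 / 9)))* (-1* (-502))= 150600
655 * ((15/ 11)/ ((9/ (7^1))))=22925/ 33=694.70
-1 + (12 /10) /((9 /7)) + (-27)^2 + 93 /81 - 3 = 98156 /135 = 727.08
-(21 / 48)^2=-49 / 256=-0.19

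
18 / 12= 3 / 2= 1.50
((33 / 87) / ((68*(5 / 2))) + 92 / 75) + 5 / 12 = 243379 / 147900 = 1.65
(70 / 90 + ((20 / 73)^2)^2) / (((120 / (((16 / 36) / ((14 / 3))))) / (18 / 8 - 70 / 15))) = -5806602923 / 3864432635280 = -0.00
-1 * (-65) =65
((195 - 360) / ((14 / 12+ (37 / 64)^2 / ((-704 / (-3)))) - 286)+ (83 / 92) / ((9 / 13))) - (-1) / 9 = 4067221690637 / 2040200451396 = 1.99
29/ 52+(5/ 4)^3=2089/ 832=2.51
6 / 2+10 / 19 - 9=-104 / 19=-5.47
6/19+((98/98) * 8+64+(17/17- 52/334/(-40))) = 4652867/63460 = 73.32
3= 3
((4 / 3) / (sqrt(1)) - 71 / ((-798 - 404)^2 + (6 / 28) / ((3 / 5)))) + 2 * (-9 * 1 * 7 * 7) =-752682064 / 854673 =-880.67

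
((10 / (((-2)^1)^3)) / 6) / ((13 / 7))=-35 / 312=-0.11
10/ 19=0.53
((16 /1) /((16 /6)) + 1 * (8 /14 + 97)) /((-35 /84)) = -1740 /7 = -248.57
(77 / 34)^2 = 5929 / 1156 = 5.13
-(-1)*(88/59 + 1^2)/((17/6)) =882/1003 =0.88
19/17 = 1.12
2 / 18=1 / 9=0.11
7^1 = 7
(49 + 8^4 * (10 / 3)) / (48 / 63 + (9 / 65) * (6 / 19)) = 355370015 / 20894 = 17008.23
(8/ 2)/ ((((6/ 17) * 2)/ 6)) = 34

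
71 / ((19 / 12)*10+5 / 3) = 142 / 35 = 4.06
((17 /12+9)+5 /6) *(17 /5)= 153 /4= 38.25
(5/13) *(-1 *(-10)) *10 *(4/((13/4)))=8000/169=47.34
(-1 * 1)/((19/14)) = -14/19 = -0.74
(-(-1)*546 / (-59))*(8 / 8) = -546 / 59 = -9.25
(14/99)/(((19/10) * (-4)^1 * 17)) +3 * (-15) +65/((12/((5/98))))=-560623825/12534984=-44.72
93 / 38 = 2.45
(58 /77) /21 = 58 /1617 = 0.04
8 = 8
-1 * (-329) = 329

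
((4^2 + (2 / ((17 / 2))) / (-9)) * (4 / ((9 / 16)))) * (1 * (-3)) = -156416 / 459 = -340.78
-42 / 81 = -14 / 27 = -0.52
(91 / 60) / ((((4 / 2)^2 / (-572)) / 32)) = -104104 / 15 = -6940.27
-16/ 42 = -8/ 21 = -0.38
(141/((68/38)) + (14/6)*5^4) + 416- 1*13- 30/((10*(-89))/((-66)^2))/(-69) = 404642659/208794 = 1938.00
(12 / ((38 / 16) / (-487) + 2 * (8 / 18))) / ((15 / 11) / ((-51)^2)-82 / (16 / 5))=-32102915328 / 60600529865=-0.53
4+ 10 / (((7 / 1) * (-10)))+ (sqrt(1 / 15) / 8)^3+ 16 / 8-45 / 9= sqrt(15) / 115200+ 6 / 7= 0.86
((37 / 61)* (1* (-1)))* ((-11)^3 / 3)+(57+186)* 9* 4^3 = 25663391 / 183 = 140237.11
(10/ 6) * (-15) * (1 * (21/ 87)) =-175/ 29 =-6.03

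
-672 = -672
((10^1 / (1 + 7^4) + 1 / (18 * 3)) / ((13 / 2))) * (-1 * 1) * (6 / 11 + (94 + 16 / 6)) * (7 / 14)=-2359484 / 13911183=-0.17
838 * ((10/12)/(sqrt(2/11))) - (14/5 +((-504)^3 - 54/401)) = 2095 * sqrt(22)/6 +256688242976/2005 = 128025699.07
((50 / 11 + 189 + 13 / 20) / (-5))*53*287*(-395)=51338904687 / 220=233358657.67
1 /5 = 0.20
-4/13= -0.31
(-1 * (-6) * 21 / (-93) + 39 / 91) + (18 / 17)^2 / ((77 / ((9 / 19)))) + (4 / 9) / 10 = -516045191 / 589815765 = -0.87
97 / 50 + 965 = 48347 / 50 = 966.94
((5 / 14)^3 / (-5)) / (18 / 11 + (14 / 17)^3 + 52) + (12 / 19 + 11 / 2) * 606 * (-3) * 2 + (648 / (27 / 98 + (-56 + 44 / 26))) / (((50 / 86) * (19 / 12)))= -5862019898905429663157 / 262783065614913200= -22307.45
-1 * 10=-10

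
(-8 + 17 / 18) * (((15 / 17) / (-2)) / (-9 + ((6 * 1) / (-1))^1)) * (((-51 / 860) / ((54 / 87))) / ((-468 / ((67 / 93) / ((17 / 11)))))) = -2714371 / 137445310080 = -0.00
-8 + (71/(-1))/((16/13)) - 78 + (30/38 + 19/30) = -648727/4560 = -142.26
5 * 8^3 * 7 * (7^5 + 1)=301199360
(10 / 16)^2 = 25 / 64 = 0.39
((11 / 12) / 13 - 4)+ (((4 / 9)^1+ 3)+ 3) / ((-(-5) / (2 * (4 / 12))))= -21553 / 7020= -3.07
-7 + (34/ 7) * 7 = 27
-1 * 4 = -4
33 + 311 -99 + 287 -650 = -118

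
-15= -15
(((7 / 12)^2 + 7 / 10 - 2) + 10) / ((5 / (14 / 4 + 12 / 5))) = 384031 / 36000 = 10.67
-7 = -7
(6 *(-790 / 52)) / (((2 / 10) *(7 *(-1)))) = 5925 / 91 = 65.11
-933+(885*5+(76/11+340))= 42228/11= 3838.91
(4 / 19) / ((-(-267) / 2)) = 8 / 5073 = 0.00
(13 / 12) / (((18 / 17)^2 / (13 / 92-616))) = -212867863 / 357696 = -595.11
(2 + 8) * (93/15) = 62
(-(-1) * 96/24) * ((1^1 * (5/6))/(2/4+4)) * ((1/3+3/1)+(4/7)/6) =2.54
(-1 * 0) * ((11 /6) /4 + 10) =0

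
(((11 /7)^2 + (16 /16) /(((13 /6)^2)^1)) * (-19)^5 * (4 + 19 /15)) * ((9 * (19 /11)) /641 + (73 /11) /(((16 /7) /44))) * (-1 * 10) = 15658723862090424385 /350335986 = 44696304370.20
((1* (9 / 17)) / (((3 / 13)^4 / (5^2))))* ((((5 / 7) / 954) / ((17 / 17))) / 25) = 142805 / 1021734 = 0.14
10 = 10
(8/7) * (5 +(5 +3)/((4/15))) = 40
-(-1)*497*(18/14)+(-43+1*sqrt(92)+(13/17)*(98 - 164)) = 2*sqrt(23)+9274/17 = 555.12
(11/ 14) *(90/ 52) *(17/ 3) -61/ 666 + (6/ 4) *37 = 7650229/ 121212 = 63.11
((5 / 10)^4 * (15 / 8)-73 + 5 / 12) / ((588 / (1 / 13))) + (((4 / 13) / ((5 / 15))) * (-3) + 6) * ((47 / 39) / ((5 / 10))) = 296780521 / 38158848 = 7.78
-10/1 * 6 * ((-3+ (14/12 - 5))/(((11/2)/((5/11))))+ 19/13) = -84640/1573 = -53.81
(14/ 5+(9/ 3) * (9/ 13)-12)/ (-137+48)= 0.08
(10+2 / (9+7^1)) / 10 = 81 / 80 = 1.01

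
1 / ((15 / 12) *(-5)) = -4 / 25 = -0.16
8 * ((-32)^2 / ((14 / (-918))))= -3760128 / 7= -537161.14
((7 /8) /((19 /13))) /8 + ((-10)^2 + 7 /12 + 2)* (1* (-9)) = -1122581 /1216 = -923.18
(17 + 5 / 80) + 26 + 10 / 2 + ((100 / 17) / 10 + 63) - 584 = -128479 / 272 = -472.35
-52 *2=-104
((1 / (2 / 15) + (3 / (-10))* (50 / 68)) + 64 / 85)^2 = 7458361 / 115600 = 64.52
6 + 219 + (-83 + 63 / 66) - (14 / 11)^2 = 34203 / 242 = 141.33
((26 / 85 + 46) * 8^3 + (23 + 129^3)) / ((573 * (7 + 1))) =23060719 / 48705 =473.48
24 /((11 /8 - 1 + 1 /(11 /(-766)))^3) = -16355328 /226423307375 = -0.00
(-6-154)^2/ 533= 25600/ 533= 48.03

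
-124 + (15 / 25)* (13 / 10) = -6161 / 50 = -123.22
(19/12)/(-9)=-19/108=-0.18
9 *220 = 1980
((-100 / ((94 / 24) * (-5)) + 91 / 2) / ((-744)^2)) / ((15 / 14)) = 33299 / 390242880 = 0.00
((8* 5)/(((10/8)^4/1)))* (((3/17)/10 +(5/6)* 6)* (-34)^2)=95033.75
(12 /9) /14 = 2 /21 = 0.10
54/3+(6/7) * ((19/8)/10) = 5097/280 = 18.20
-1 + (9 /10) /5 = -41 /50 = -0.82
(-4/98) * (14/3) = -4/21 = -0.19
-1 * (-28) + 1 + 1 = 30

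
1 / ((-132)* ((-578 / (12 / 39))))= 1 / 247962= 0.00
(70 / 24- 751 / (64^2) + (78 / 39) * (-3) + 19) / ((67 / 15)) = 966655 / 274432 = 3.52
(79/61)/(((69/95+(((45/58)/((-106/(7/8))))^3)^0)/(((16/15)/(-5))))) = -6004/37515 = -0.16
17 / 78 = 0.22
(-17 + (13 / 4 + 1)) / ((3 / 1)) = -17 / 4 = -4.25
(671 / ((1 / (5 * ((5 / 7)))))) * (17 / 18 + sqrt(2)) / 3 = 285175 / 378 + 16775 * sqrt(2) / 21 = 1884.12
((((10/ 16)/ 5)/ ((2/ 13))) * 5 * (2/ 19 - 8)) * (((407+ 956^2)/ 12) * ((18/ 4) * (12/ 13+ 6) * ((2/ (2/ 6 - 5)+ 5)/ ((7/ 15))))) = -694329215625/ 931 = -745788631.18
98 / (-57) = -98 / 57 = -1.72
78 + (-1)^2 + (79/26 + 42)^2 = 1424645/676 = 2107.46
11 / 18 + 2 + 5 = 137 / 18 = 7.61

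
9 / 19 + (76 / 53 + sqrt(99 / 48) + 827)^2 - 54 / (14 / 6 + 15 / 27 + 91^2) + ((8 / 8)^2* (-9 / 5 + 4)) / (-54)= 688684.81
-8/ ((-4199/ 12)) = 0.02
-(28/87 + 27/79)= -4561/6873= -0.66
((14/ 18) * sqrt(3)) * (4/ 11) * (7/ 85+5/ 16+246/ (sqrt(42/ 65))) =sqrt(3) * (3759+55760 * sqrt(2730))/ 33660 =150.11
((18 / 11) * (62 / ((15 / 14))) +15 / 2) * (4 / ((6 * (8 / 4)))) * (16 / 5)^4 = 122781696 / 34375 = 3571.83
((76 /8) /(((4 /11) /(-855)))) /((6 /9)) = -536085 /16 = -33505.31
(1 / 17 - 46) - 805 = -14466 / 17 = -850.94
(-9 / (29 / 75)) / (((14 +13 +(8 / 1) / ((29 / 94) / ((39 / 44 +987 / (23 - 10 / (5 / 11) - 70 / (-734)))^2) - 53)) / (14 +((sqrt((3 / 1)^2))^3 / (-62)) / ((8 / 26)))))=-7420352609102494867605 / 680151579242740755448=-10.91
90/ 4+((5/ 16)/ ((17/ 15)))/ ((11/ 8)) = 4245/ 187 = 22.70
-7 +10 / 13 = -81 / 13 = -6.23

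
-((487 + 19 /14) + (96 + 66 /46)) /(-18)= 32.54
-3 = -3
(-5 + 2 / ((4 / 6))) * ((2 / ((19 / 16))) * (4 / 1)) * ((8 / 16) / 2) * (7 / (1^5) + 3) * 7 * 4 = -17920 / 19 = -943.16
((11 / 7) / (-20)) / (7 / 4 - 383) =11 / 53375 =0.00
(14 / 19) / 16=7 / 152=0.05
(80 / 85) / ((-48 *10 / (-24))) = 0.05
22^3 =10648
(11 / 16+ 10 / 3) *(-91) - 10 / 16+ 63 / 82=-719801 / 1968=-365.75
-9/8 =-1.12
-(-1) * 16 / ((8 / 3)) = 6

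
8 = 8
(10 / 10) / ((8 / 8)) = 1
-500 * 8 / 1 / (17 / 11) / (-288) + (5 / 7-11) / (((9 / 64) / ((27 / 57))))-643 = -668.66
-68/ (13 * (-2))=34/ 13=2.62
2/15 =0.13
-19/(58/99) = -1881/58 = -32.43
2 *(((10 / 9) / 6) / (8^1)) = 5 / 108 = 0.05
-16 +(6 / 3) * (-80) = -176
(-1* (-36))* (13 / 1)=468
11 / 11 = 1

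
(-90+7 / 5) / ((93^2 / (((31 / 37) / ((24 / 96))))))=-1772 / 51615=-0.03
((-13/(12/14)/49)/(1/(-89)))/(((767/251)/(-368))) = -3317.49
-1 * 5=-5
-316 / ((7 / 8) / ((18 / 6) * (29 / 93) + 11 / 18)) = -1090832 / 1953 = -558.54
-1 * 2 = -2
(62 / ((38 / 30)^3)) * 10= 305.07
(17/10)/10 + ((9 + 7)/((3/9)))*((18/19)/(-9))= -9277/1900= -4.88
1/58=0.02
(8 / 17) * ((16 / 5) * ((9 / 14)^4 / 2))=26244 / 204085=0.13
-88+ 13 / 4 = -339 / 4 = -84.75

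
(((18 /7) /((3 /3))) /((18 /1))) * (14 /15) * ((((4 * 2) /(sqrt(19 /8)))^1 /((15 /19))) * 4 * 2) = 256 * sqrt(38) /225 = 7.01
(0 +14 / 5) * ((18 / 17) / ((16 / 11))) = 693 / 340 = 2.04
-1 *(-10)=10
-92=-92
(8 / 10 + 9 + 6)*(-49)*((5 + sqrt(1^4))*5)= -23226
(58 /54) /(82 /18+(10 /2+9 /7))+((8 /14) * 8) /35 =115303 /502005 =0.23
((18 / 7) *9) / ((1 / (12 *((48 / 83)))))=93312 / 581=160.61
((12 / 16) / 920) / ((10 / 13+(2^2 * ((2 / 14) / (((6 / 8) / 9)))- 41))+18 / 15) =-273 / 10774304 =-0.00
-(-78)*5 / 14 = 195 / 7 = 27.86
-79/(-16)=79/16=4.94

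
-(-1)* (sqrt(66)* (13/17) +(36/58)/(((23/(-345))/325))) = -87750/29 +13* sqrt(66)/17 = -3019.65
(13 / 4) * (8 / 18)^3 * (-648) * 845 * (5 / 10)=-703040 / 9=-78115.56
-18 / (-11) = 18 / 11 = 1.64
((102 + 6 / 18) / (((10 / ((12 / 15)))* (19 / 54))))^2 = 122146704 / 225625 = 541.37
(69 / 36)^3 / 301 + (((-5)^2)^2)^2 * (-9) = -1828574987833 / 520128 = -3515624.98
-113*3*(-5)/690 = 113/46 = 2.46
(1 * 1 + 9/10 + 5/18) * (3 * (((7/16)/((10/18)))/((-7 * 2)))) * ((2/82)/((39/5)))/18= -49/767520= -0.00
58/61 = 0.95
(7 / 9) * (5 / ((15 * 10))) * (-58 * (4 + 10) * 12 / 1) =-11368 / 45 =-252.62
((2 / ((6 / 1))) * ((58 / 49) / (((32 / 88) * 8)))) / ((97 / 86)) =0.12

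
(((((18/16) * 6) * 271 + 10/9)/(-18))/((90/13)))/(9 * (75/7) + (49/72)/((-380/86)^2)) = -21646509430/142162630767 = -0.15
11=11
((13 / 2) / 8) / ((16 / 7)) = 91 / 256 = 0.36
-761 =-761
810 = 810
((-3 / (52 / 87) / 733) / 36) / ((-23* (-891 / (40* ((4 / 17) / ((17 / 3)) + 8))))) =-168490 / 56435283333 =-0.00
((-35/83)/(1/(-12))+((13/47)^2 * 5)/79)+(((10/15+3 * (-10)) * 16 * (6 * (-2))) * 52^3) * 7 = 80291878175896851/14484413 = 5543329797.07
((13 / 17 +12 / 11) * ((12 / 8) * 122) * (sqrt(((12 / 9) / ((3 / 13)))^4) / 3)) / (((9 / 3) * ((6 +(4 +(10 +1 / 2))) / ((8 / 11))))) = 44.68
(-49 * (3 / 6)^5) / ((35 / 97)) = -679 / 160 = -4.24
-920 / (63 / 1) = -920 / 63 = -14.60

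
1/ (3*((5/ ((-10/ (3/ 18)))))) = -4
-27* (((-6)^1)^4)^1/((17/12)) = -24700.24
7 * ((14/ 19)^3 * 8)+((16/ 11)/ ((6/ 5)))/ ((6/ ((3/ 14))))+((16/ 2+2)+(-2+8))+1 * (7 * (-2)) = 38733832/ 1584429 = 24.45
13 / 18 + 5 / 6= 14 / 9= 1.56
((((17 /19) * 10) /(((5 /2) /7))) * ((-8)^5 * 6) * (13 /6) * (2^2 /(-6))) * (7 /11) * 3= 2838757376 /209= 13582571.18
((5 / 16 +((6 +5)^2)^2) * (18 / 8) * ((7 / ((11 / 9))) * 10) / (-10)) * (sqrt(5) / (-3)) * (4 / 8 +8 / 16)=44275329 * sqrt(5) / 704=140628.76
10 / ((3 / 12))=40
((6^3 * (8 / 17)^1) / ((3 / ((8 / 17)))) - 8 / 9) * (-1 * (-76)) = 2976160 / 2601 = 1144.24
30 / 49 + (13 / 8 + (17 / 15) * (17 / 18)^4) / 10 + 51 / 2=20342472503 / 771573600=26.36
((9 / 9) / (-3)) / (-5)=0.07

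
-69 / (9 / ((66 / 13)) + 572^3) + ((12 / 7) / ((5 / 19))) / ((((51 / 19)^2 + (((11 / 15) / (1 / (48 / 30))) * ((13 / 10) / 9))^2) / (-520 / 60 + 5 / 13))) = -6393936325347736212174 / 857283902230649223785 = -7.46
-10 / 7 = -1.43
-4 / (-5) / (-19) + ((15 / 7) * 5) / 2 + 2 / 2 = 6.32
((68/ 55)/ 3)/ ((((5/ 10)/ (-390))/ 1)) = -3536/ 11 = -321.45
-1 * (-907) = 907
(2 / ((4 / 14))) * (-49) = -343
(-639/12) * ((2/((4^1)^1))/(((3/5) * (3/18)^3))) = -9585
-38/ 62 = -19/ 31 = -0.61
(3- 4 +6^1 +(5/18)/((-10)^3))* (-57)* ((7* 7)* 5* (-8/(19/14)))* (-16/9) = -98778512/135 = -731692.68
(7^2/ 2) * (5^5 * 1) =153125/ 2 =76562.50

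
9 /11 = 0.82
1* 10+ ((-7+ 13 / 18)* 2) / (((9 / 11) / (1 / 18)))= 13337 / 1458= 9.15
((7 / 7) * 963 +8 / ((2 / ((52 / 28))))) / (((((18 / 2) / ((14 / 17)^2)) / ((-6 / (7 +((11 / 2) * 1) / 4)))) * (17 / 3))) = -3043264 / 329171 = -9.25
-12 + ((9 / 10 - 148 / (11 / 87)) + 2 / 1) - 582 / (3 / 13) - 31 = -410591 / 110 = -3732.65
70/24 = 35/12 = 2.92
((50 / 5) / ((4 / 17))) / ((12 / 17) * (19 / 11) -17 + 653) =3179 / 47664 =0.07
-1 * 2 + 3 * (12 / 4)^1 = 7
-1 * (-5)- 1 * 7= -2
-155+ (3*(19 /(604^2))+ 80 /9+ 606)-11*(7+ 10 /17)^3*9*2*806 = -1124819625980024927 /16131069072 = -69730011.13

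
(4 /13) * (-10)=-40 /13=-3.08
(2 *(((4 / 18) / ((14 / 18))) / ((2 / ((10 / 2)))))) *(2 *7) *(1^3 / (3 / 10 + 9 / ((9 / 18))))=200 / 183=1.09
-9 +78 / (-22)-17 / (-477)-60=-72.51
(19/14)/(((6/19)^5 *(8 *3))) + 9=70560505/2612736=27.01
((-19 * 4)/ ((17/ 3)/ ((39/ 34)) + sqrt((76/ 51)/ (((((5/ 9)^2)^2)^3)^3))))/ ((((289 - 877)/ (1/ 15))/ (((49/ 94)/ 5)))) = -706356368027627468109130859375/ 367191191320959145873046052599431244036576 + 220620975008543782439117431640625 * sqrt(969)/ 367191191320959145873046052599431244036576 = 0.00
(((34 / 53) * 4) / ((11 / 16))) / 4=544 / 583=0.93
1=1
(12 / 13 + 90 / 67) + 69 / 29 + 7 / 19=2406368 / 479921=5.01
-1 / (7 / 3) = -3 / 7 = -0.43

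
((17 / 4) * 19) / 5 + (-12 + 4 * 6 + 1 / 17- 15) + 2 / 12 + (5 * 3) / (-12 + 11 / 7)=888839 / 74460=11.94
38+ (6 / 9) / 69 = 7868 / 207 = 38.01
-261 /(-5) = 261 /5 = 52.20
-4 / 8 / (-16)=1 / 32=0.03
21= 21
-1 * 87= -87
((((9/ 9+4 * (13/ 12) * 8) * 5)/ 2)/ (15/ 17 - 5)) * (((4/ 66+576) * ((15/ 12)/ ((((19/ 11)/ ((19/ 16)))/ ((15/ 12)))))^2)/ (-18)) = 118865965625/ 148635648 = 799.71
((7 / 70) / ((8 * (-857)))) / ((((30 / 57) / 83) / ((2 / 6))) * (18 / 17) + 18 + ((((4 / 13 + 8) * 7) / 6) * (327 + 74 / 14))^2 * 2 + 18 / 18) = -4530721 / 6443862257484742960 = -0.00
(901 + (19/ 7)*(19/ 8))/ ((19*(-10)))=-50817/ 10640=-4.78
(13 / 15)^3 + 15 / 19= 1.44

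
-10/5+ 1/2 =-3/2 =-1.50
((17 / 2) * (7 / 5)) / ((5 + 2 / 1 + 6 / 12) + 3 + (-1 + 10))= 119 / 195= 0.61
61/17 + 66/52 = 2147/442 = 4.86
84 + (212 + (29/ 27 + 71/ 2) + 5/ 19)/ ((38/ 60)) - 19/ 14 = 21630583/ 45486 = 475.54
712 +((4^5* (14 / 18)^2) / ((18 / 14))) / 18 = 4847048 / 6561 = 738.77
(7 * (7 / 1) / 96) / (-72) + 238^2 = 391523279 / 6912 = 56643.99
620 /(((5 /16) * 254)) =992 /127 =7.81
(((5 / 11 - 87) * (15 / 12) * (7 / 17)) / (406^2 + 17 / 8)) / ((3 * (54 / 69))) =-0.00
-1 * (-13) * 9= 117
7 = 7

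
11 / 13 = 0.85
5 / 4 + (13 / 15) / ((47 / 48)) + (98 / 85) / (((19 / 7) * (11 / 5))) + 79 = 271621491 / 3339820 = 81.33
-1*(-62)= 62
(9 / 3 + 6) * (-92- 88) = -1620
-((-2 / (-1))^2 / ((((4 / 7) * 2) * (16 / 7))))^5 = -282475249 / 33554432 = -8.42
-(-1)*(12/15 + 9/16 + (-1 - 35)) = -2771/80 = -34.64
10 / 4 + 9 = 23 / 2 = 11.50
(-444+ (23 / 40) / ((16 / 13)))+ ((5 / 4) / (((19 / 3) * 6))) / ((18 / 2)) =-48539831 / 109440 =-443.53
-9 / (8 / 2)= -9 / 4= -2.25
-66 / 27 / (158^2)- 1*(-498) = 55944313 / 112338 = 498.00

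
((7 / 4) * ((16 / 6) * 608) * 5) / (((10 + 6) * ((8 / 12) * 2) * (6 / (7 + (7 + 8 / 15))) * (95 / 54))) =4578 / 5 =915.60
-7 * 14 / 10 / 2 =-49 / 10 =-4.90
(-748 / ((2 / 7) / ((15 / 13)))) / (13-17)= 19635 / 26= 755.19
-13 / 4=-3.25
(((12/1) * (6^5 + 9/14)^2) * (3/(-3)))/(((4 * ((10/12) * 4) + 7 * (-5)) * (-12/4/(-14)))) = 71119980774/455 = 156307650.05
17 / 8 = 2.12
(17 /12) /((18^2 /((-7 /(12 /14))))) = -0.04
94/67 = 1.40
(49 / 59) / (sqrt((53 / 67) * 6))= 49 * sqrt(21306) / 18762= 0.38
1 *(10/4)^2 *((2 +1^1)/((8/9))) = 675/32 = 21.09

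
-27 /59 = -0.46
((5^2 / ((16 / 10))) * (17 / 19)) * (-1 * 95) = -10625 / 8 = -1328.12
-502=-502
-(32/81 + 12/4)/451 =-25/3321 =-0.01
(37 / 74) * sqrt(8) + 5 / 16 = 5 / 16 + sqrt(2) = 1.73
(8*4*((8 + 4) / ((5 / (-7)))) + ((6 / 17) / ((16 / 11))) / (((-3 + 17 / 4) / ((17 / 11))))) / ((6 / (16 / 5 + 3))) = -55521 / 100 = -555.21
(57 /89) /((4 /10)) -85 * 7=-105625 /178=-593.40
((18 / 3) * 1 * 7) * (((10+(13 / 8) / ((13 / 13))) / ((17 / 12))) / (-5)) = -5859 / 85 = -68.93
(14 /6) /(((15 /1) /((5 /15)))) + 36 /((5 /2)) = 1951 /135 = 14.45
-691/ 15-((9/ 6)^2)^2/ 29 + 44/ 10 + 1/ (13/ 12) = -740455/ 18096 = -40.92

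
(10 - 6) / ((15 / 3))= 4 / 5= 0.80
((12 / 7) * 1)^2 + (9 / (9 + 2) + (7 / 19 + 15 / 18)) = 304693 / 61446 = 4.96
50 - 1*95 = -45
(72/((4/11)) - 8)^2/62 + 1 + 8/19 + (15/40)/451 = 1240385263/2125112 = 583.68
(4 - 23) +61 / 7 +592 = 4072 / 7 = 581.71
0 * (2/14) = 0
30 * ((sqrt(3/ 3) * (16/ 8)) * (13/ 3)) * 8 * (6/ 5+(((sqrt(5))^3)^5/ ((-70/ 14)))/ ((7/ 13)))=2496 - 422500000 * sqrt(5)/ 7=-134960178.36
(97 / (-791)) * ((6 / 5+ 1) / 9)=-1067 / 35595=-0.03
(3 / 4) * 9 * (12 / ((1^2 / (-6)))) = -486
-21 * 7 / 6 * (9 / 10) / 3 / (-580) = 147 / 11600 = 0.01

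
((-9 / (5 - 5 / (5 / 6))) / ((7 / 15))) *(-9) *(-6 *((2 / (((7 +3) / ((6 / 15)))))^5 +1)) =14238327906 / 13671875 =1041.43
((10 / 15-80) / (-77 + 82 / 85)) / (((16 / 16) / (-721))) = -14585830 / 19389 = -752.27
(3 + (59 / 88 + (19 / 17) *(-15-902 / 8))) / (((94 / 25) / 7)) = -36418725 / 140624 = -258.98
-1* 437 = -437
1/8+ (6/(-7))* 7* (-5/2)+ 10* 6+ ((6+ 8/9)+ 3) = 6121/72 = 85.01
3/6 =1/2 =0.50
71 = 71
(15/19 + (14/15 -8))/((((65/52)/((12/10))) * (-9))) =14312/21375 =0.67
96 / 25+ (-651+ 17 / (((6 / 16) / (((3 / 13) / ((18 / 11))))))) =-640.77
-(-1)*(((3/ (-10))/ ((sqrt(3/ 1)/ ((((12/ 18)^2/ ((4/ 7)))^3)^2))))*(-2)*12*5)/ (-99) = -470596*sqrt(3)/ 17537553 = -0.05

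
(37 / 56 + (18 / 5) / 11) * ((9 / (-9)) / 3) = -3043 / 9240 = -0.33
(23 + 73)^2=9216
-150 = -150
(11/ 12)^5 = 161051/ 248832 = 0.65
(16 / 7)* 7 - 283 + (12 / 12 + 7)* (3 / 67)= -17865 / 67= -266.64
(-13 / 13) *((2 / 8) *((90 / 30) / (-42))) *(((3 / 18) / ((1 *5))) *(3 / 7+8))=59 / 11760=0.01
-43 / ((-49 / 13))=559 / 49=11.41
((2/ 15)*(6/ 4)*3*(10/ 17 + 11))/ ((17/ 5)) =591/ 289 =2.04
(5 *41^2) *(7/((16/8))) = 58835/2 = 29417.50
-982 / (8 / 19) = -9329 / 4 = -2332.25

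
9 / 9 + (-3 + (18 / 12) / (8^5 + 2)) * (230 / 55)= -4161721 / 360470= -11.55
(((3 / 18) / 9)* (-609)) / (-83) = 0.14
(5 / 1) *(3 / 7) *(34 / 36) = 85 / 42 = 2.02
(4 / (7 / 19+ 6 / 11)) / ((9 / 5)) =4180 / 1719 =2.43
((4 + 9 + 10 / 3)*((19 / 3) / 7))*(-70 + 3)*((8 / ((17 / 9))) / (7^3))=-10184 / 833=-12.23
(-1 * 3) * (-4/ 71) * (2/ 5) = 24/ 355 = 0.07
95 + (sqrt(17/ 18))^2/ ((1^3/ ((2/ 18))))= 15407/ 162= 95.10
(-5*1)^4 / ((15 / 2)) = 250 / 3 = 83.33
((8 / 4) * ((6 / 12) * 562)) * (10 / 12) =1405 / 3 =468.33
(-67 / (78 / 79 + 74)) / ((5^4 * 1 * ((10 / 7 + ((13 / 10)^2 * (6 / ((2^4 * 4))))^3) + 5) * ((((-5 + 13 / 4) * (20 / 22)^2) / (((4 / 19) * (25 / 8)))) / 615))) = 20986363904000 / 337547269254693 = 0.06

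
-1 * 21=-21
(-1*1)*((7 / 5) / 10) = -7 / 50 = -0.14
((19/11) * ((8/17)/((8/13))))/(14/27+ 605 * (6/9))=6669/2039048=0.00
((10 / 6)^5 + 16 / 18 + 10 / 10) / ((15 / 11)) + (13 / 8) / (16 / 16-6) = 61183 / 5832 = 10.49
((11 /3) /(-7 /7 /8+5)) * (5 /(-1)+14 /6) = -704 /351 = -2.01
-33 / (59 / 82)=-2706 / 59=-45.86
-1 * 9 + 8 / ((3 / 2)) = -11 / 3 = -3.67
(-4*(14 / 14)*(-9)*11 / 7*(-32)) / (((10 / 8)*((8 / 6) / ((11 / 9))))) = -46464 / 35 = -1327.54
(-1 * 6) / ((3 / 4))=-8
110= 110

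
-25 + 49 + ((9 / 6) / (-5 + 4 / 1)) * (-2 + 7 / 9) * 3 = 59 / 2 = 29.50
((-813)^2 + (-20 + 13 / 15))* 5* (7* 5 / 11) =346998680 / 33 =10515111.52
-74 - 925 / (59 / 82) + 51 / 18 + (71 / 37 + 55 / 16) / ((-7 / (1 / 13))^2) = -168183159043 / 123959472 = -1356.76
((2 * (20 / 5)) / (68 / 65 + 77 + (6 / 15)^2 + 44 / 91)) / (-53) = -18200 / 9488007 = -0.00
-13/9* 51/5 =-221/15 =-14.73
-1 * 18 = -18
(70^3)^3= 40353607000000000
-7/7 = -1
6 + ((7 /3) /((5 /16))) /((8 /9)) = 14.40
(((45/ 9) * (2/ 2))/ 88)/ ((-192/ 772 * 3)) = -965/ 12672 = -0.08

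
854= 854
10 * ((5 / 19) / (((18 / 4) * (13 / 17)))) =1700 / 2223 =0.76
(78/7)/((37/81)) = 6318/259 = 24.39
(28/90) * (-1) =-14/45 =-0.31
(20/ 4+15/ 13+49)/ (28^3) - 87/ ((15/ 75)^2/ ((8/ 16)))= -310345683/ 285376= -1087.50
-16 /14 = -8 /7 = -1.14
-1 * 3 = -3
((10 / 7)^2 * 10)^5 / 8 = 125000000000000 / 282475249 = 442516.65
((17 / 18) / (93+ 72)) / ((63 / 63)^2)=17 / 2970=0.01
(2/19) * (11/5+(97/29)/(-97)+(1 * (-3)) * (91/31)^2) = -2.49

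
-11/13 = -0.85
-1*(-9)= 9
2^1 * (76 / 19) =8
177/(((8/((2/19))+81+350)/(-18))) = -6.28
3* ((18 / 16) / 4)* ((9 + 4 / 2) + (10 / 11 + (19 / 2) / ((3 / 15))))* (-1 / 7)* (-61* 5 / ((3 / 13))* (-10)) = -233201475 / 2464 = -94643.46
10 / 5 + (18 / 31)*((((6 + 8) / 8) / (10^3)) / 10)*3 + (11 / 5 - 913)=-908.80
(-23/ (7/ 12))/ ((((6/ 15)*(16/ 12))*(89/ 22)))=-11385/ 623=-18.27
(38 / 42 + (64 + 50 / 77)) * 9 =45429 / 77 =589.99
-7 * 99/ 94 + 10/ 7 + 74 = 44781/ 658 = 68.06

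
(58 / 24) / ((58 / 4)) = 1 / 6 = 0.17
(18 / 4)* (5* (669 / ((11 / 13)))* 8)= 1565460 / 11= 142314.55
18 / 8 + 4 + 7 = 53 / 4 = 13.25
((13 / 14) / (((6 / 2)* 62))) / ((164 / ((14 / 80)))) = 13 / 2440320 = 0.00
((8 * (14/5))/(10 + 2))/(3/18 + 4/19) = 1064/215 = 4.95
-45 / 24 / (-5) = 3 / 8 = 0.38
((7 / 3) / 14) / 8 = 1 / 48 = 0.02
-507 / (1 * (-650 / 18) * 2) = 351 / 50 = 7.02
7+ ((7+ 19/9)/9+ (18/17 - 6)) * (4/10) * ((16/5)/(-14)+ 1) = 10331/1785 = 5.79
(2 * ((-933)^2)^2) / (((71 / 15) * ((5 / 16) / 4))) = 290976422062464 / 71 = 4098259465668.51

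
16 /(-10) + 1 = -0.60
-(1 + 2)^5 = -243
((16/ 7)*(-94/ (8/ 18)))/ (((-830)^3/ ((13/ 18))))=611/ 1000627250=0.00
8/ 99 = 0.08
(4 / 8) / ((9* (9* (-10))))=-1 / 1620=-0.00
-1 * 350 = -350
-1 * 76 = -76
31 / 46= 0.67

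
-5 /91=-0.05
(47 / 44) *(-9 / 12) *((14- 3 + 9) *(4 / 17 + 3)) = -51.84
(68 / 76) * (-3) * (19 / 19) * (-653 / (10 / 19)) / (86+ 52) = 11101 / 460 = 24.13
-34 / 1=-34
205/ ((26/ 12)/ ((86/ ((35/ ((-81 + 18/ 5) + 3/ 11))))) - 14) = -64102680/ 4381319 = -14.63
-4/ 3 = -1.33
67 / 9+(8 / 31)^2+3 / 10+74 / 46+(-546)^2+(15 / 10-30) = 298096.92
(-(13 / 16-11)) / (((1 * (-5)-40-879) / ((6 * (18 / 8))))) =-1467 / 9856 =-0.15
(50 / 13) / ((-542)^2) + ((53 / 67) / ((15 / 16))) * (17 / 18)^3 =994426200673 / 1398960717570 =0.71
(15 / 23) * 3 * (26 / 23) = 1170 / 529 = 2.21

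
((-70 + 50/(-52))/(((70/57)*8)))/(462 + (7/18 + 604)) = -189297/27947920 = -0.01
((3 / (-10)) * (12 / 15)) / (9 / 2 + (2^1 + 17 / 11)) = -44 / 1475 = -0.03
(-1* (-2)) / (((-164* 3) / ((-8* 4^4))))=1024 / 123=8.33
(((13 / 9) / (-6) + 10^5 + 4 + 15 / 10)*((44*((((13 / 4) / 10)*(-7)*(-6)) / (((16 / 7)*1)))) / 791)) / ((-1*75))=-442.94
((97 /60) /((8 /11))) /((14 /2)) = 1067 /3360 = 0.32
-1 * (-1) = 1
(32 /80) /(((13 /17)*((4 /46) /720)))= 56304 /13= 4331.08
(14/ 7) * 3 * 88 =528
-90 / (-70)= 9 / 7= 1.29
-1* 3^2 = -9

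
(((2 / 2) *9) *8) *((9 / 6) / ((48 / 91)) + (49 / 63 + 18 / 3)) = 2771 / 4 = 692.75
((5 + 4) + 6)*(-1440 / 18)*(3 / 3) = -1200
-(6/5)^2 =-1.44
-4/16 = -1/4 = -0.25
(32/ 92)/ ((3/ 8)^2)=2.47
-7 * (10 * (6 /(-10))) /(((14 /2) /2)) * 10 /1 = 120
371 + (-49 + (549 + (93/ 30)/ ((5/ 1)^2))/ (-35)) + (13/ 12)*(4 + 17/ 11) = 180363829/ 577500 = 312.32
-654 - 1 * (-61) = -593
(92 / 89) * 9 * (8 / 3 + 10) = 10488 / 89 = 117.84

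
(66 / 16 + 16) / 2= 161 / 16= 10.06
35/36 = 0.97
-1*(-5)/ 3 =5/ 3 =1.67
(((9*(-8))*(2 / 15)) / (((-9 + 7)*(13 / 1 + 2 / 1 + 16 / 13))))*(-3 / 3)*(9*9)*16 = -404352 / 1055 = -383.27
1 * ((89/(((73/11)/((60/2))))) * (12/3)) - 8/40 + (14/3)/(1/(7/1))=1797751/1095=1641.78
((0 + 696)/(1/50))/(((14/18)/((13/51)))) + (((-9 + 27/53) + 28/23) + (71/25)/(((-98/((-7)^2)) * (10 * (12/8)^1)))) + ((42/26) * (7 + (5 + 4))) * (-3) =11320.14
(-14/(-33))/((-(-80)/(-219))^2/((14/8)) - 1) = -0.46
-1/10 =-0.10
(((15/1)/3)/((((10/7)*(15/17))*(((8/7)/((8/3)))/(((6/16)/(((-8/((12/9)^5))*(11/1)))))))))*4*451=-1092896/3645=-299.83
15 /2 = 7.50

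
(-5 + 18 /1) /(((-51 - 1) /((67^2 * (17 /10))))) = -76313 /40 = -1907.82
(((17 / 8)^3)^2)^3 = 14063084452067724991009 / 18014398509481984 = 780658.01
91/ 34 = 2.68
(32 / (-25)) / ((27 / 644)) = -30.53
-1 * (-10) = 10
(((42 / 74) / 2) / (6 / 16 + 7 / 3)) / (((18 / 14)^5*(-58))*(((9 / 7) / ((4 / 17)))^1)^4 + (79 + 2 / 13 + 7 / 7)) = -1301645947392 / 2255795333427940985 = -0.00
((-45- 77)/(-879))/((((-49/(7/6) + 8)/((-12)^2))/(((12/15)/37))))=-11712/921485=-0.01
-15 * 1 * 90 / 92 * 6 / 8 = -2025 / 184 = -11.01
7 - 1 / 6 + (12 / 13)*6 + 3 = 1199 / 78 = 15.37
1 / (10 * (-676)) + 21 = 141959 / 6760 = 21.00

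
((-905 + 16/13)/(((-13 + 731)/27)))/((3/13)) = -105741/718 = -147.27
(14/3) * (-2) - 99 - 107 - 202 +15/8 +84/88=-109429/264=-414.50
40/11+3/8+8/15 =5999/1320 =4.54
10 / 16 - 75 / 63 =-95 / 168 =-0.57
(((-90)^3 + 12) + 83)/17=-728905/17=-42876.76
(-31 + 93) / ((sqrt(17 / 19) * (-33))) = -62 * sqrt(323) / 561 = -1.99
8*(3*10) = 240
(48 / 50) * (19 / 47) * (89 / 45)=13528 / 17625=0.77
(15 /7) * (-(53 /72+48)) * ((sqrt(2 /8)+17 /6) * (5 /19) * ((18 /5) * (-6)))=263175 /133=1978.76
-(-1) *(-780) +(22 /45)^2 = -1579016 /2025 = -779.76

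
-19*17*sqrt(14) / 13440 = -323*sqrt(14) / 13440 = -0.09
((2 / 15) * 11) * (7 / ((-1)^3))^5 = -369754 / 15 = -24650.27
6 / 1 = 6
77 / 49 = 11 / 7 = 1.57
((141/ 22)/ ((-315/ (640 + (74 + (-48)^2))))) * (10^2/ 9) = -472820/ 693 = -682.28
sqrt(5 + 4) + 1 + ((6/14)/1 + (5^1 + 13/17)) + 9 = 2284/119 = 19.19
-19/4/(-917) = 19/3668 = 0.01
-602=-602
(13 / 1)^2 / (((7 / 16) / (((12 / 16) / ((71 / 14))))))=4056 / 71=57.13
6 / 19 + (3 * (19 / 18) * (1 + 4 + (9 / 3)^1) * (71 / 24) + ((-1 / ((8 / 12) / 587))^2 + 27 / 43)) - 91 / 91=22804745323 / 29412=775355.14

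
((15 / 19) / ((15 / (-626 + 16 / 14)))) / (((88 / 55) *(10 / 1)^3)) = -2187 / 106400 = -0.02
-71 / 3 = -23.67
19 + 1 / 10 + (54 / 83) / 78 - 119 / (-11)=3551979 / 118690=29.93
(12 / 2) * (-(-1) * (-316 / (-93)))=632 / 31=20.39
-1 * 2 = -2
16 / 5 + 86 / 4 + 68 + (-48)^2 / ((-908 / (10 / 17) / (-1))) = 3634893 / 38590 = 94.19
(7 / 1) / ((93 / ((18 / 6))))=7 / 31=0.23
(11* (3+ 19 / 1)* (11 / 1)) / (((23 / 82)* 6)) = 109142 / 69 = 1581.77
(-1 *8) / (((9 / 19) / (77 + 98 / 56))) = -1330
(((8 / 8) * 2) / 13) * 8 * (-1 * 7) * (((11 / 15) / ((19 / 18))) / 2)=-2.99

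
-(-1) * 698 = 698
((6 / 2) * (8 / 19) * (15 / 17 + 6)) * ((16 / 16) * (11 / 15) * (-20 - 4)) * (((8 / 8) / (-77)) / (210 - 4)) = 11232 / 1164415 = 0.01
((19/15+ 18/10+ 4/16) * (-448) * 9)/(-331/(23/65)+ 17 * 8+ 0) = 512624/30645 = 16.73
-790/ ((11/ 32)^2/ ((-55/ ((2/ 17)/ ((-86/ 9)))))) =-2956748800/ 99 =-29866149.49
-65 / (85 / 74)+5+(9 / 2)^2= -2131 / 68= -31.34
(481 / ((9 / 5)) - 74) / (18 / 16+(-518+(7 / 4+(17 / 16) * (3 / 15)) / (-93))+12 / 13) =-56065360 / 149714733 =-0.37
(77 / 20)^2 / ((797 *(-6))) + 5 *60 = 573834071 / 1912800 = 300.00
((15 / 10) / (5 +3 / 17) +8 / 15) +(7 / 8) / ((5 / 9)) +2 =11611 / 2640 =4.40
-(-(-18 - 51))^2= -4761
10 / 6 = 5 / 3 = 1.67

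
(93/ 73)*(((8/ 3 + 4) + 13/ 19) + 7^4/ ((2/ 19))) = 80634751/ 2774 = 29068.04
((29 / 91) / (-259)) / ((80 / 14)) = -0.00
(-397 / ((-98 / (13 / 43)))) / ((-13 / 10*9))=-0.10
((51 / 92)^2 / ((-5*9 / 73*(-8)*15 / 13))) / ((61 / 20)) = 274261 / 15489120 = 0.02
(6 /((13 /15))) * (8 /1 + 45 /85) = 59.05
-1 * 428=-428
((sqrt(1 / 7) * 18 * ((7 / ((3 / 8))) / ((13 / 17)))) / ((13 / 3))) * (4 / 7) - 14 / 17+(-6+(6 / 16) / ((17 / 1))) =-925 / 136+9792 * sqrt(7) / 1183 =15.10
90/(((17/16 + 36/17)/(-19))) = -93024/173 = -537.71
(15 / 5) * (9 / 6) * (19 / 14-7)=-711 / 28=-25.39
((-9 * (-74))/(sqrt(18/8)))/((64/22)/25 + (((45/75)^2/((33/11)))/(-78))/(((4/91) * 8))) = 2604800/657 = 3964.69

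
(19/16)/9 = 19/144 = 0.13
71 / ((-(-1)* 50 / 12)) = 426 / 25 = 17.04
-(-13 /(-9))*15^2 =-325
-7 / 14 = -1 / 2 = -0.50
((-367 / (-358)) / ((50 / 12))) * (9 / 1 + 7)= 17616 / 4475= 3.94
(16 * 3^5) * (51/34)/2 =2916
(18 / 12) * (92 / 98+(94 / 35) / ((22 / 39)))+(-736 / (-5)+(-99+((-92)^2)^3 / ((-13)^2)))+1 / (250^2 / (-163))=20426584430847958417 / 5693187500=3587899472.98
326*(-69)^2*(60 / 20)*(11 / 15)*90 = 307313028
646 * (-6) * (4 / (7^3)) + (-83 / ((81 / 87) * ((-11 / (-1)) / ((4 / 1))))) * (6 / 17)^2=-161071264 / 3271191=-49.24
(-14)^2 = 196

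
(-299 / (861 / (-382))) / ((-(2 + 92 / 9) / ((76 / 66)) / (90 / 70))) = -19531278 / 1215445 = -16.07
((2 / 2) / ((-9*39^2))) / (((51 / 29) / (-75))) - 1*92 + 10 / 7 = -147534967 / 1628991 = -90.57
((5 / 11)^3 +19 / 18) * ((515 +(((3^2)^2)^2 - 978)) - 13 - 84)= 165261539 / 23958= 6897.97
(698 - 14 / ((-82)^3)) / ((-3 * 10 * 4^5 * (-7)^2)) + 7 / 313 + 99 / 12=1074430907839753 / 129889244405760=8.27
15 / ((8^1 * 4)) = 15 / 32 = 0.47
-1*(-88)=88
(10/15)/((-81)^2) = 0.00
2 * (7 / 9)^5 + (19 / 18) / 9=81079 / 118098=0.69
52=52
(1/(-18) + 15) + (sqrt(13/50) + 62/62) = sqrt(26)/10 + 287/18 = 16.45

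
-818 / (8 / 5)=-511.25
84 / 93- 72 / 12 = -158 / 31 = -5.10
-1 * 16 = -16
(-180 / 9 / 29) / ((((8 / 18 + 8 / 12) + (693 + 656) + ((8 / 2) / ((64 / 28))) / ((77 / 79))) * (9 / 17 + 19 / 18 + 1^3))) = -484704 / 2456101669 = -0.00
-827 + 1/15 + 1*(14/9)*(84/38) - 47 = -82697/95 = -870.49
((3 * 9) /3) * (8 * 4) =288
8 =8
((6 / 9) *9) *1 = 6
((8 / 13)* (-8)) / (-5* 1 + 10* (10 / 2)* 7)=-64 / 4485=-0.01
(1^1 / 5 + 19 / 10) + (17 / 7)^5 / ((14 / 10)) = 73463479 / 1176490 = 62.44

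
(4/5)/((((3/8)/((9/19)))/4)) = 384/95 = 4.04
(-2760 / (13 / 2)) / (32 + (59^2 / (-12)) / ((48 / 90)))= 176640 / 212953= 0.83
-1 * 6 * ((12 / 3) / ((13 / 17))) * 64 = -26112 / 13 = -2008.62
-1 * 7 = -7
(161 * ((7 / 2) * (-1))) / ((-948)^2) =-0.00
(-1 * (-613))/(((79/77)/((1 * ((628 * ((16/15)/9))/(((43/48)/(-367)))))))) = -2784946605056/152865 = -18218340.40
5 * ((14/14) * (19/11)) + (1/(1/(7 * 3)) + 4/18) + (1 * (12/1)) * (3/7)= 24256/693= 35.00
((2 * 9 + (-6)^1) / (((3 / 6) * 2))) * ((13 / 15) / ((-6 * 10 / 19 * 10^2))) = -247 / 7500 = -0.03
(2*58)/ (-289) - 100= -29016/ 289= -100.40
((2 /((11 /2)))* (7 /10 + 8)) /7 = 174 /385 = 0.45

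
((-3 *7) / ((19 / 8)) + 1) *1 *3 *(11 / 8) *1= -4917 / 152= -32.35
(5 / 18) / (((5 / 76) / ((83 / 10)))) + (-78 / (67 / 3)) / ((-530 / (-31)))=5567284 / 159795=34.84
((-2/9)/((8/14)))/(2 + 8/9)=-0.13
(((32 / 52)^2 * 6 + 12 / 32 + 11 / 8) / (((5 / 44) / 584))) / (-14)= -8733428 / 5915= -1476.49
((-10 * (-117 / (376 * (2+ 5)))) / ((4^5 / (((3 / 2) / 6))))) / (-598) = -0.00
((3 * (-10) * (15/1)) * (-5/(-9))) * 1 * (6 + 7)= -3250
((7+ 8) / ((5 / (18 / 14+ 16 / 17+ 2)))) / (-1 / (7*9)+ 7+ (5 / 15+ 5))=13581 / 13192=1.03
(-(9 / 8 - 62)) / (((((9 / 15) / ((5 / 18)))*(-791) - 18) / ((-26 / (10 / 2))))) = 0.18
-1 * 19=-19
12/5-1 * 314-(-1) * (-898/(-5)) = -132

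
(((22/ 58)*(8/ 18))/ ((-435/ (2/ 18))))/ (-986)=22/ 503754795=0.00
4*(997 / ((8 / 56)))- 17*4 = 27848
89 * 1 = 89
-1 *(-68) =68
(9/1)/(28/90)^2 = 18225/196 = 92.98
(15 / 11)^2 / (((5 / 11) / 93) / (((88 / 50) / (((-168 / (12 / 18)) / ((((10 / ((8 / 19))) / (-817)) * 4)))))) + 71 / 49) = 341775 / 1372496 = 0.25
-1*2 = -2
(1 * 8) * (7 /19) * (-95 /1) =-280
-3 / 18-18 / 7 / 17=-227 / 714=-0.32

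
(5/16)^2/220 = 5/11264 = 0.00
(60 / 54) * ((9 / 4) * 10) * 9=225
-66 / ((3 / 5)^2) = -550 / 3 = -183.33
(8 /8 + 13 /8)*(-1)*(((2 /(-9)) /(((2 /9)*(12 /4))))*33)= 231 /8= 28.88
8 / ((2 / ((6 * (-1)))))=-24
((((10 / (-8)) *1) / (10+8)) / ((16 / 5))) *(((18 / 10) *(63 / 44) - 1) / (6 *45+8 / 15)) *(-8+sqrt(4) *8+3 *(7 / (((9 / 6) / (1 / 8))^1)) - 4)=-199525 / 274255872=-0.00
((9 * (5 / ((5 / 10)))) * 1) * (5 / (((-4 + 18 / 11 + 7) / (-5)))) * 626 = -5164500 / 17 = -303794.12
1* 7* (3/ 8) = 21/ 8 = 2.62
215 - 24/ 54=1931/ 9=214.56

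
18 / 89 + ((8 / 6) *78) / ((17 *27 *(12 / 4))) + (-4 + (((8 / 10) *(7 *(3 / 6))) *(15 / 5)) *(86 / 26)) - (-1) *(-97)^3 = -7270111241317 / 7965945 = -912648.94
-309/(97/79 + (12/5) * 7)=-122055/7121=-17.14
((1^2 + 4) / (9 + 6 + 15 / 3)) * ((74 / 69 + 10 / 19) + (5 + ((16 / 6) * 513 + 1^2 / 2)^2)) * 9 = 29462871489 / 6992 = 4213797.41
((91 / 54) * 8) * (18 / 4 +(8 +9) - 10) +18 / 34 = 71405 / 459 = 155.57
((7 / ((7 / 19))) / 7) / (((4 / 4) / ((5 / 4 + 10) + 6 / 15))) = 31.62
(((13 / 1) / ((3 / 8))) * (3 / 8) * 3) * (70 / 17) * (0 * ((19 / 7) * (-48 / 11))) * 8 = 0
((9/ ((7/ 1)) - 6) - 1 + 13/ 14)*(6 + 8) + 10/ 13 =-861/ 13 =-66.23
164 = 164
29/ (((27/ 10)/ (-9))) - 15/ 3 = -305/ 3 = -101.67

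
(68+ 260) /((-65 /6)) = -1968 /65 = -30.28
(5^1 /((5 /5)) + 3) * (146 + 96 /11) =1237.82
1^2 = 1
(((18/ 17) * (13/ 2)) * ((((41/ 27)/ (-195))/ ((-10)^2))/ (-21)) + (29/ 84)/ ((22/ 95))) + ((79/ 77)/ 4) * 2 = 70820777/ 35343000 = 2.00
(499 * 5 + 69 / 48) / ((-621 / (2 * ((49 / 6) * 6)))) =-1957207 / 4968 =-393.96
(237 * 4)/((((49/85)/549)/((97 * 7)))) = 4291126740/7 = 613018105.71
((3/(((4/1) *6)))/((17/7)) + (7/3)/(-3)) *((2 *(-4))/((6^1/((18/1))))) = 889/51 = 17.43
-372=-372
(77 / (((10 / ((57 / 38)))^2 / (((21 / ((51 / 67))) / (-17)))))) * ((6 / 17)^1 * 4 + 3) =-975051 / 78608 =-12.40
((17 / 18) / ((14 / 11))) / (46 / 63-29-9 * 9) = -187 / 27536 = -0.01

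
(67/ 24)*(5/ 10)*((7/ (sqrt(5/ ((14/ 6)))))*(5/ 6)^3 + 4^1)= 11725*sqrt(105)/ 31104 + 67/ 12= 9.45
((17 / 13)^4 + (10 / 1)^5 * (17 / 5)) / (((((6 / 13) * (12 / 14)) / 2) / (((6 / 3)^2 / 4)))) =67975764647 / 39546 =1718903.67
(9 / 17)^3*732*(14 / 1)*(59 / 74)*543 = 119670881652 / 181781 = 658324.48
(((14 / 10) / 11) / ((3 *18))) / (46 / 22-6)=-7 / 11610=-0.00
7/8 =0.88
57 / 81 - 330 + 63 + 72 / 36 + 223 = -1115 / 27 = -41.30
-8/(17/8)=-64/17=-3.76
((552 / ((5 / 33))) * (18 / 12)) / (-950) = -13662 / 2375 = -5.75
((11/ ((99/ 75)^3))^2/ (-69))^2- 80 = -43329901430990807855/ 542368825947077481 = -79.89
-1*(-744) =744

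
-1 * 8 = -8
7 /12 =0.58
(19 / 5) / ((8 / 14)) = 133 / 20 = 6.65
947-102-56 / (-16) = 1697 / 2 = 848.50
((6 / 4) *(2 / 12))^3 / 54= 1 / 3456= 0.00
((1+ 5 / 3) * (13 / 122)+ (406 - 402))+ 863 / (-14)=-146953 / 2562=-57.36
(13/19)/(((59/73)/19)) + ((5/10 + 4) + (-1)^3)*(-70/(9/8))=-107099/531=-201.69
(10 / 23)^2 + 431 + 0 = 228099 / 529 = 431.19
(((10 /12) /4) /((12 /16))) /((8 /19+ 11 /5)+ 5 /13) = 6175 /66816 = 0.09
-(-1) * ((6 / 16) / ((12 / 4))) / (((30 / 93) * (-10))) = -31 / 800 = -0.04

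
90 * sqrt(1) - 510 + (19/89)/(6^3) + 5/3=-418.33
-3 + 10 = 7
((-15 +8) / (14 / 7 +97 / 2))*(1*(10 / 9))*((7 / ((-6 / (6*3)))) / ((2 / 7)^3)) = 84035 / 606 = 138.67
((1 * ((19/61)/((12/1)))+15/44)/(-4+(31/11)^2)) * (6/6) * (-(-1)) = 16247/174582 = 0.09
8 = 8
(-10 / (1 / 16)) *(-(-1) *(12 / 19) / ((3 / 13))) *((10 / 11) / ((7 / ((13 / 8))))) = -135200 / 1463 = -92.41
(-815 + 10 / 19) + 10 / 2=-15380 / 19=-809.47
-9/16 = -0.56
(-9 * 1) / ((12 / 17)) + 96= 333 / 4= 83.25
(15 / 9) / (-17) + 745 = 37990 / 51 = 744.90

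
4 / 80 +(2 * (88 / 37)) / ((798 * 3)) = 46049 / 885780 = 0.05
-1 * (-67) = 67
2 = 2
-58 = -58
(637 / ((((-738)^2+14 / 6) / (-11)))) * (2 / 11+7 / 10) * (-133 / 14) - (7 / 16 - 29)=3747638507 / 130715120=28.67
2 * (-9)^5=-118098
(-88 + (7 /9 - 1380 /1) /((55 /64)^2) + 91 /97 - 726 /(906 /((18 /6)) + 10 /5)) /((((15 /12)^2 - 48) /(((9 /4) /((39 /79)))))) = 62058012702373 /323097896550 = 192.07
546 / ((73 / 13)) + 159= 18705 / 73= 256.23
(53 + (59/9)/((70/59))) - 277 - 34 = -159059/630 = -252.47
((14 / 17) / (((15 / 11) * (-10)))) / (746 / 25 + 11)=-77 / 52071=-0.00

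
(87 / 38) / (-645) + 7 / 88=27319 / 359480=0.08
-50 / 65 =-10 / 13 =-0.77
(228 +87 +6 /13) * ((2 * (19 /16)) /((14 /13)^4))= 171188043 /307328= 557.02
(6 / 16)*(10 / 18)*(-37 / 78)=-185 / 1872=-0.10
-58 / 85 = -0.68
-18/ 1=-18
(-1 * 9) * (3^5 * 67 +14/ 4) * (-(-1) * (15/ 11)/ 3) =-1465605/ 22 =-66618.41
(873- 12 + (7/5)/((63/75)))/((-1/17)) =-43996/3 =-14665.33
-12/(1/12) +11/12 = -1717/12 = -143.08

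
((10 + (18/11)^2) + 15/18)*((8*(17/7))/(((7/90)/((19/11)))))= 380196840/65219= 5829.54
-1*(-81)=81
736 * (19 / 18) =6992 / 9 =776.89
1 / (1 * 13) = 1 / 13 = 0.08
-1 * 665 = -665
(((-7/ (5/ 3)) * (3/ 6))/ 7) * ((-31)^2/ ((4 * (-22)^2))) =-2883/ 19360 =-0.15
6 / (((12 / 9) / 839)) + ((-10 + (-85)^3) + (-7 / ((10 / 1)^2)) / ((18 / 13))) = -1098647191 / 1800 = -610359.55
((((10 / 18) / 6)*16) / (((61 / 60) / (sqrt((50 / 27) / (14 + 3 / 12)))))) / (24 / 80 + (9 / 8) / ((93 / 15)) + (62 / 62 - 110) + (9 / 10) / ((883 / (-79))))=-8759360000*sqrt(38) / 11162897759547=-0.00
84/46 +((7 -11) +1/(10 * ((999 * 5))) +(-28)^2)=898200923/1148850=781.83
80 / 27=2.96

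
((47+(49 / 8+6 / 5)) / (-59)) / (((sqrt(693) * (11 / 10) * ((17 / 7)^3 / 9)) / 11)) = -319431 * sqrt(77) / 12754148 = -0.22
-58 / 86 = -29 / 43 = -0.67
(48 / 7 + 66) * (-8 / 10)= -408 / 7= -58.29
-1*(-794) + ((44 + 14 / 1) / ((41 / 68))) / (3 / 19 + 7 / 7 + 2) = 507044 / 615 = 824.46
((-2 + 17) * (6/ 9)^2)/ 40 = 1/ 6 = 0.17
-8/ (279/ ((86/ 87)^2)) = -59168/ 2111751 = -0.03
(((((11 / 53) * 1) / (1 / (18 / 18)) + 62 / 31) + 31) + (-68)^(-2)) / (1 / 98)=398776357 / 122536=3254.36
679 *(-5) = -3395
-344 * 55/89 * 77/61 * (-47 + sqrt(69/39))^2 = -41869581600/70577 + 136942960 * sqrt(299)/70577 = -559695.32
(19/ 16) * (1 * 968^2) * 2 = 2225432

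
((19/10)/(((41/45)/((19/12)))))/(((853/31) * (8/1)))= 33573/2238272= 0.01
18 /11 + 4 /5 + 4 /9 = 1426 /495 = 2.88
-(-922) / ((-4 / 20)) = -4610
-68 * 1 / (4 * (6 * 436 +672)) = -17 / 3288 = -0.01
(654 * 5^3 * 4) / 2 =163500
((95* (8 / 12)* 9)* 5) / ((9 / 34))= 32300 / 3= 10766.67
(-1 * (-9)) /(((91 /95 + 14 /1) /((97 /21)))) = 27645 /9947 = 2.78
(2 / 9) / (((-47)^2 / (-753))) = -502 / 6627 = -0.08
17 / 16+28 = 465 / 16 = 29.06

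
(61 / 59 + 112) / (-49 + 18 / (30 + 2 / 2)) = -10881 / 4661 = -2.33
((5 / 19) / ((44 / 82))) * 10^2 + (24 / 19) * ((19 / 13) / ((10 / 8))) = 686314 / 13585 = 50.52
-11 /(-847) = 1 /77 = 0.01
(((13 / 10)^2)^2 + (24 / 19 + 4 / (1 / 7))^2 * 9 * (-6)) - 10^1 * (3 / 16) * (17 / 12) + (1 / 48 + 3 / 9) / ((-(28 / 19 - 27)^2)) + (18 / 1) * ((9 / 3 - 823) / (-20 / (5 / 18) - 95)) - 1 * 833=-1599153909141493397 / 34034422980000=-46986.37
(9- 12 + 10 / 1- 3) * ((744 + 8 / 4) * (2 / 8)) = 746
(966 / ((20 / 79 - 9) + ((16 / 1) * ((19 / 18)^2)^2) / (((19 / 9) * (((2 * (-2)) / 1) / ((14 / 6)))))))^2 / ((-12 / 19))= -705664612441102608 / 96784178031025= -7291.12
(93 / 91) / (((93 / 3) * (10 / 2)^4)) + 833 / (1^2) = 47376878 / 56875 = 833.00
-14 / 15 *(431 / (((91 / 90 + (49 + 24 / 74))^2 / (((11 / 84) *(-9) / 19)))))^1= 5257247490 / 533813715091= 0.01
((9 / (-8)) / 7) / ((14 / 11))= -99 / 784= -0.13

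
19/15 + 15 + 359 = 5629/15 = 375.27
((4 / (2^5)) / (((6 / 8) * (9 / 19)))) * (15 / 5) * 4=38 / 9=4.22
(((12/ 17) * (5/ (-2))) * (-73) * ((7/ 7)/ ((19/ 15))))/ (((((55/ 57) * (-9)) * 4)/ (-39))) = 42705/ 374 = 114.18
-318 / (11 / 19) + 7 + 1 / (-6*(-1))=-35779 / 66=-542.11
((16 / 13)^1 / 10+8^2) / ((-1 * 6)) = -10.69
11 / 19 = 0.58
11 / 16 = 0.69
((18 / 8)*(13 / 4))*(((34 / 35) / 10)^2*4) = 33813 / 122500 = 0.28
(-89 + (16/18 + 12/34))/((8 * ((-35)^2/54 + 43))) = -40281/241196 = -0.17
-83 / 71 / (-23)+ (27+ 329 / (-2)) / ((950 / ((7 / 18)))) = -12197 / 2233944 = -0.01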